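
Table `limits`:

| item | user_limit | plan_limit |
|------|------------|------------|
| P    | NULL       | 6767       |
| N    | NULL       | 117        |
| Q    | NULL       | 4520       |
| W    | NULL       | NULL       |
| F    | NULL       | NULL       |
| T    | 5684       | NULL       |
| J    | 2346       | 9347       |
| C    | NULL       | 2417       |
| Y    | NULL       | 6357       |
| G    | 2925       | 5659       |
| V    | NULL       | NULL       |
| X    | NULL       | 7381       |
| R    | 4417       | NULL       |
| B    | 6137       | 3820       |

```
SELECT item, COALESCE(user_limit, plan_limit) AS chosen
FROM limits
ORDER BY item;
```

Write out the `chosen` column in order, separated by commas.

6137, 2417, NULL, 2925, 2346, 117, 6767, 4520, 4417, 5684, NULL, NULL, 7381, 6357

item=B: user_limit=6137 → 6137
item=C: user_limit=NULL, plan_limit=2417 → 2417
item=F: user_limit=NULL, plan_limit=NULL (all NULL) → NULL
item=G: user_limit=2925 → 2925
item=J: user_limit=2346 → 2346
item=N: user_limit=NULL, plan_limit=117 → 117
item=P: user_limit=NULL, plan_limit=6767 → 6767
item=Q: user_limit=NULL, plan_limit=4520 → 4520
item=R: user_limit=4417 → 4417
item=T: user_limit=5684 → 5684
item=V: user_limit=NULL, plan_limit=NULL (all NULL) → NULL
item=W: user_limit=NULL, plan_limit=NULL (all NULL) → NULL
item=X: user_limit=NULL, plan_limit=7381 → 7381
item=Y: user_limit=NULL, plan_limit=6357 → 6357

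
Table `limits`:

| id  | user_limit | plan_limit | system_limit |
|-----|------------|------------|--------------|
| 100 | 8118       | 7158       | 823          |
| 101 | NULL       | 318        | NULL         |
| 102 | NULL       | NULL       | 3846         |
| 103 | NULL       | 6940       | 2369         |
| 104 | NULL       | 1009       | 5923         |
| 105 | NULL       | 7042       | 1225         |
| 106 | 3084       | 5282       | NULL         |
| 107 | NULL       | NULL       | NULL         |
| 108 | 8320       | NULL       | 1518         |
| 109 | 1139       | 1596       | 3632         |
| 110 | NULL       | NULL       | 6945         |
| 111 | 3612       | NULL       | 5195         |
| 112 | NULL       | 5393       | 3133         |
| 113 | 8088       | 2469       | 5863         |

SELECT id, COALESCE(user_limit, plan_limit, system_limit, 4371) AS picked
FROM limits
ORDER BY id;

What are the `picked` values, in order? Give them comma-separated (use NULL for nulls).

8118, 318, 3846, 6940, 1009, 7042, 3084, 4371, 8320, 1139, 6945, 3612, 5393, 8088

id=100: user_limit=8118 → 8118
id=101: user_limit=NULL, plan_limit=318 → 318
id=102: user_limit=NULL, plan_limit=NULL, system_limit=3846 → 3846
id=103: user_limit=NULL, plan_limit=6940 → 6940
id=104: user_limit=NULL, plan_limit=1009 → 1009
id=105: user_limit=NULL, plan_limit=7042 → 7042
id=106: user_limit=3084 → 3084
id=107: user_limit=NULL, plan_limit=NULL, system_limit=NULL, → literal 4371 → 4371
id=108: user_limit=8320 → 8320
id=109: user_limit=1139 → 1139
id=110: user_limit=NULL, plan_limit=NULL, system_limit=6945 → 6945
id=111: user_limit=3612 → 3612
id=112: user_limit=NULL, plan_limit=5393 → 5393
id=113: user_limit=8088 → 8088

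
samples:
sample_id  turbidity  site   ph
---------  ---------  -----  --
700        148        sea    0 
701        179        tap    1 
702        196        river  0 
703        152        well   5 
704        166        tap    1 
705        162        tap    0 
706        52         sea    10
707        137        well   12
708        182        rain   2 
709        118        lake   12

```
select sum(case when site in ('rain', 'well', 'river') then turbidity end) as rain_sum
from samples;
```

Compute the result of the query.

667

sample_id=700: ✗
sample_id=701: ✗
sample_id=702: ✓ → 196
sample_id=703: ✓ → 152
sample_id=704: ✗
sample_id=705: ✗
sample_id=706: ✗
sample_id=707: ✓ → 137
sample_id=708: ✓ → 182
sample_id=709: ✗
rain_sum = 196 + 152 + 137 + 182 = 667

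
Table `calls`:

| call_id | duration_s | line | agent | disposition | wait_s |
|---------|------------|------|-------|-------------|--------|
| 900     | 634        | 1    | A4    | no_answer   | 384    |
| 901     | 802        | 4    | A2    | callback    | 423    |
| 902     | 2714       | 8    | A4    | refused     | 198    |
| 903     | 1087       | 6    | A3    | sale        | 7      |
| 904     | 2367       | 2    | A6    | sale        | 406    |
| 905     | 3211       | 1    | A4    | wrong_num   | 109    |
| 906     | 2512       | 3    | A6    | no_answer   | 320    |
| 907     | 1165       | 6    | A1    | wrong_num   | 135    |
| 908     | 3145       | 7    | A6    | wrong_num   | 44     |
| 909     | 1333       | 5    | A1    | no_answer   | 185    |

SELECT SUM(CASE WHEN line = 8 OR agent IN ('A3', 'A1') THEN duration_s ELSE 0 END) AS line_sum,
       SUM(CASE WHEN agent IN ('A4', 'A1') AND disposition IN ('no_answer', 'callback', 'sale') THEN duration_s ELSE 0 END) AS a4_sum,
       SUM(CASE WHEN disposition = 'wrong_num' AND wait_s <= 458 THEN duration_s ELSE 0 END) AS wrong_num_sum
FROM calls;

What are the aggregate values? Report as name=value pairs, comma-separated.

line_sum=6299, a4_sum=1967, wrong_num_sum=7521

[line_sum: line = 8 OR agent IN ('A3', 'A1')]
call_id=900: ✗
call_id=901: ✗
call_id=902: ✓ → 2714
call_id=903: ✓ → 1087
call_id=904: ✗
call_id=905: ✗
call_id=906: ✗
call_id=907: ✓ → 1165
call_id=908: ✗
call_id=909: ✓ → 1333
line_sum = 2714 + 1087 + 1165 + 1333 = 6299
—
[a4_sum: agent IN ('A4', 'A1') AND disposition IN ('no_answer', 'callback', 'sale')]
call_id=900: ✓ → 634
call_id=901: ✗
call_id=902: ✗
call_id=903: ✗
call_id=904: ✗
call_id=905: ✗
call_id=906: ✗
call_id=907: ✗
call_id=908: ✗
call_id=909: ✓ → 1333
a4_sum = 634 + 1333 = 1967
—
[wrong_num_sum: disposition = 'wrong_num' AND wait_s <= 458]
call_id=900: ✗
call_id=901: ✗
call_id=902: ✗
call_id=903: ✗
call_id=904: ✗
call_id=905: ✓ → 3211
call_id=906: ✗
call_id=907: ✓ → 1165
call_id=908: ✓ → 3145
call_id=909: ✗
wrong_num_sum = 3211 + 1165 + 3145 = 7521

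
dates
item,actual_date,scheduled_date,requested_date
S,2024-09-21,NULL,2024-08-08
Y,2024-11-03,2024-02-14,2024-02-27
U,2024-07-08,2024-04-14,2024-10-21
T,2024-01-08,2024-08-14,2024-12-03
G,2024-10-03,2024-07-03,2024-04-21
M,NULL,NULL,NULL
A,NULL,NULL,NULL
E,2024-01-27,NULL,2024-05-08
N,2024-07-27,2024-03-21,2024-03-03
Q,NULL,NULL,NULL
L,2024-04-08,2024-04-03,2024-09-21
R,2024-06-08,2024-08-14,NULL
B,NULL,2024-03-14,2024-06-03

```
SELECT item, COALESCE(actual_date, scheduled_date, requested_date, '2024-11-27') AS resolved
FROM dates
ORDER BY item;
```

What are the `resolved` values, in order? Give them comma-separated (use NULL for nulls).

2024-11-27, 2024-03-14, 2024-01-27, 2024-10-03, 2024-04-08, 2024-11-27, 2024-07-27, 2024-11-27, 2024-06-08, 2024-09-21, 2024-01-08, 2024-07-08, 2024-11-03

item=A: actual_date=NULL, scheduled_date=NULL, requested_date=NULL, → literal 2024-11-27 → 2024-11-27
item=B: actual_date=NULL, scheduled_date=2024-03-14 → 2024-03-14
item=E: actual_date=2024-01-27 → 2024-01-27
item=G: actual_date=2024-10-03 → 2024-10-03
item=L: actual_date=2024-04-08 → 2024-04-08
item=M: actual_date=NULL, scheduled_date=NULL, requested_date=NULL, → literal 2024-11-27 → 2024-11-27
item=N: actual_date=2024-07-27 → 2024-07-27
item=Q: actual_date=NULL, scheduled_date=NULL, requested_date=NULL, → literal 2024-11-27 → 2024-11-27
item=R: actual_date=2024-06-08 → 2024-06-08
item=S: actual_date=2024-09-21 → 2024-09-21
item=T: actual_date=2024-01-08 → 2024-01-08
item=U: actual_date=2024-07-08 → 2024-07-08
item=Y: actual_date=2024-11-03 → 2024-11-03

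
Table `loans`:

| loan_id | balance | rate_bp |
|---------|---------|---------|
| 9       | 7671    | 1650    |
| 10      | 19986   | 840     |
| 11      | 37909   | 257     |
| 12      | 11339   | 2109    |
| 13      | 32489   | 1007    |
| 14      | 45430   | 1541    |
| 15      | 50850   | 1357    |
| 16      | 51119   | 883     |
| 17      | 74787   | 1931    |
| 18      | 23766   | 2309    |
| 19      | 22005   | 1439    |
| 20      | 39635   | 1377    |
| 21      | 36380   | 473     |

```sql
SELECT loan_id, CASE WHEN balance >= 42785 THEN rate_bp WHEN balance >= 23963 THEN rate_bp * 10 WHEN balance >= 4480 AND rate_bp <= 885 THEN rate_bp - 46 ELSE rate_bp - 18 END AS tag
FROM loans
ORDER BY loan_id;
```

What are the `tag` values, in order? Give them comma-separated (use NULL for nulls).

loan_id=9: ELSE → 1632
loan_id=10: balance >= 4480 AND rate_bp <= 885 → 794
loan_id=11: balance >= 23963 → 2570
loan_id=12: ELSE → 2091
loan_id=13: balance >= 23963 → 10070
loan_id=14: balance >= 42785 → 1541
loan_id=15: balance >= 42785 → 1357
loan_id=16: balance >= 42785 → 883
loan_id=17: balance >= 42785 → 1931
loan_id=18: ELSE → 2291
loan_id=19: ELSE → 1421
loan_id=20: balance >= 23963 → 13770
loan_id=21: balance >= 23963 → 4730

1632, 794, 2570, 2091, 10070, 1541, 1357, 883, 1931, 2291, 1421, 13770, 4730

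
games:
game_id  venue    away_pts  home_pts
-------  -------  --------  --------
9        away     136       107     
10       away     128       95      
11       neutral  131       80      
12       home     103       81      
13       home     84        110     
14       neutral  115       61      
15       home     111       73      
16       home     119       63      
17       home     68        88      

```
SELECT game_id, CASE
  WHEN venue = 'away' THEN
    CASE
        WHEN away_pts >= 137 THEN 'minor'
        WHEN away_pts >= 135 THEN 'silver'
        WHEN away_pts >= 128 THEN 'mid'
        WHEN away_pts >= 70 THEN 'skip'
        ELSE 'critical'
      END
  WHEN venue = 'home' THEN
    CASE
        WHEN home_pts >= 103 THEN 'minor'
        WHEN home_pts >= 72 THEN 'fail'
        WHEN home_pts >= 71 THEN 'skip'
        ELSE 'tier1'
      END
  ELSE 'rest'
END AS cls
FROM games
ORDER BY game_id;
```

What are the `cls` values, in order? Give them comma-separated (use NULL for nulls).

game_id=9: venue='away' → inner[away_pts >= 135] → silver
game_id=10: venue='away' → inner[away_pts >= 128] → mid
game_id=11: venue='neutral' → outer ELSE → rest
game_id=12: venue='home' → inner[home_pts >= 72] → fail
game_id=13: venue='home' → inner[home_pts >= 103] → minor
game_id=14: venue='neutral' → outer ELSE → rest
game_id=15: venue='home' → inner[home_pts >= 72] → fail
game_id=16: venue='home' → inner[ELSE] → tier1
game_id=17: venue='home' → inner[home_pts >= 72] → fail

silver, mid, rest, fail, minor, rest, fail, tier1, fail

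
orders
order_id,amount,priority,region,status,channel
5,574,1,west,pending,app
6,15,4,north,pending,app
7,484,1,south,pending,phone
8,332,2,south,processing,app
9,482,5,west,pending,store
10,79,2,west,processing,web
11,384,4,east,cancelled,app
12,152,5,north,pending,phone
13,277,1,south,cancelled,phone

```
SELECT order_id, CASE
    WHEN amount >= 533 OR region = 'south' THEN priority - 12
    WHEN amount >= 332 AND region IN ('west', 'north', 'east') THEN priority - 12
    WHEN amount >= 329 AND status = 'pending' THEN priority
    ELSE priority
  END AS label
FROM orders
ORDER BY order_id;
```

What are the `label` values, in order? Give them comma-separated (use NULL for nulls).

order_id=5: amount >= 533 OR region = 'south' → -11
order_id=6: ELSE → 4
order_id=7: amount >= 533 OR region = 'south' → -11
order_id=8: amount >= 533 OR region = 'south' → -10
order_id=9: amount >= 332 AND region IN ('west', 'north', 'east') → -7
order_id=10: ELSE → 2
order_id=11: amount >= 332 AND region IN ('west', 'north', 'east') → -8
order_id=12: ELSE → 5
order_id=13: amount >= 533 OR region = 'south' → -11

-11, 4, -11, -10, -7, 2, -8, 5, -11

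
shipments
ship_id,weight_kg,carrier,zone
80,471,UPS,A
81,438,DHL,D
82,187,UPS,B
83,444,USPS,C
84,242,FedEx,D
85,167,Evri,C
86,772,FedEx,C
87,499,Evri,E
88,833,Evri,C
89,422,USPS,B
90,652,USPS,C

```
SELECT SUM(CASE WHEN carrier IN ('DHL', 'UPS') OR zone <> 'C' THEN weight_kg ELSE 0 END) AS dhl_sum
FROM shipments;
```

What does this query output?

ship_id=80: ✓ → 471
ship_id=81: ✓ → 438
ship_id=82: ✓ → 187
ship_id=83: ✗
ship_id=84: ✓ → 242
ship_id=85: ✗
ship_id=86: ✗
ship_id=87: ✓ → 499
ship_id=88: ✗
ship_id=89: ✓ → 422
ship_id=90: ✗
dhl_sum = 471 + 438 + 187 + 242 + 499 + 422 = 2259

2259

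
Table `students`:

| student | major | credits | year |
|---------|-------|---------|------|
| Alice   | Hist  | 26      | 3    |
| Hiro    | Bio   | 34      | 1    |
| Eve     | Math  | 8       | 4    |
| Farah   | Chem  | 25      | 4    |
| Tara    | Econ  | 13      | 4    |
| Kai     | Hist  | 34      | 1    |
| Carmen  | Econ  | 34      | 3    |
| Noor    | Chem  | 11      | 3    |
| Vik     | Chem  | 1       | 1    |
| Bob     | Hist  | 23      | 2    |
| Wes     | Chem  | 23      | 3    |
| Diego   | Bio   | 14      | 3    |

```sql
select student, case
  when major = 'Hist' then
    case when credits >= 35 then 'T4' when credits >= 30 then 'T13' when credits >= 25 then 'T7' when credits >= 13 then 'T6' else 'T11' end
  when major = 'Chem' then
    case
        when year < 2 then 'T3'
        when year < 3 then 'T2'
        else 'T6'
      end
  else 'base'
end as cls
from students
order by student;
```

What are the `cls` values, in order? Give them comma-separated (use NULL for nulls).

T7, T6, base, base, base, T6, base, T13, T6, base, T3, T6

student=Alice: major='Hist' → inner[credits >= 25] → T7
student=Bob: major='Hist' → inner[credits >= 13] → T6
student=Carmen: major='Econ' → outer ELSE → base
student=Diego: major='Bio' → outer ELSE → base
student=Eve: major='Math' → outer ELSE → base
student=Farah: major='Chem' → inner[ELSE] → T6
student=Hiro: major='Bio' → outer ELSE → base
student=Kai: major='Hist' → inner[credits >= 30] → T13
student=Noor: major='Chem' → inner[ELSE] → T6
student=Tara: major='Econ' → outer ELSE → base
student=Vik: major='Chem' → inner[year < 2] → T3
student=Wes: major='Chem' → inner[ELSE] → T6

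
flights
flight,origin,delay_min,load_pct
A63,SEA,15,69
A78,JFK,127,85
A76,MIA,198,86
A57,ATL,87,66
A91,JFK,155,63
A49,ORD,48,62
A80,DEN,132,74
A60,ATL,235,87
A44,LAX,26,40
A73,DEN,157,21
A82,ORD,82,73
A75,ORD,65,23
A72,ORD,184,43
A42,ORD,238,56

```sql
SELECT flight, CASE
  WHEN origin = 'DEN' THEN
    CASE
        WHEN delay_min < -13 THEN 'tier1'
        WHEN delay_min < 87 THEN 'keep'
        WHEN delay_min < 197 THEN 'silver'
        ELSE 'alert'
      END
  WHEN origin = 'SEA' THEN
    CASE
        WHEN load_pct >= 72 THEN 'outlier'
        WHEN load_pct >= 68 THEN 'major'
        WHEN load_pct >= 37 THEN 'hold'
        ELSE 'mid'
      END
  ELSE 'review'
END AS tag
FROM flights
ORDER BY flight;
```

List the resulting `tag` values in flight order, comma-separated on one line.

flight=A42: origin='ORD' → outer ELSE → review
flight=A44: origin='LAX' → outer ELSE → review
flight=A49: origin='ORD' → outer ELSE → review
flight=A57: origin='ATL' → outer ELSE → review
flight=A60: origin='ATL' → outer ELSE → review
flight=A63: origin='SEA' → inner[load_pct >= 68] → major
flight=A72: origin='ORD' → outer ELSE → review
flight=A73: origin='DEN' → inner[delay_min < 197] → silver
flight=A75: origin='ORD' → outer ELSE → review
flight=A76: origin='MIA' → outer ELSE → review
flight=A78: origin='JFK' → outer ELSE → review
flight=A80: origin='DEN' → inner[delay_min < 197] → silver
flight=A82: origin='ORD' → outer ELSE → review
flight=A91: origin='JFK' → outer ELSE → review

review, review, review, review, review, major, review, silver, review, review, review, silver, review, review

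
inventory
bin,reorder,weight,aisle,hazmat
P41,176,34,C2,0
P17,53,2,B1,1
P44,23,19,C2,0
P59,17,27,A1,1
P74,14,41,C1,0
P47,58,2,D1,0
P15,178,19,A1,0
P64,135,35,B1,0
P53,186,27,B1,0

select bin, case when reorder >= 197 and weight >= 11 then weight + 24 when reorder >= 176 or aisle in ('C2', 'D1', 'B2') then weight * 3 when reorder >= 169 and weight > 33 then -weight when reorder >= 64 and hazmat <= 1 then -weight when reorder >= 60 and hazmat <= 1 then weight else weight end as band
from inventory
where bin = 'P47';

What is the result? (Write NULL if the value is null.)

6

bin = P47: reorder=58, weight=2, aisle=D1, hazmat=0.
reorder >= 197 and weight >= 11 → false
reorder >= 176 or aisle in ('C2', 'D1', 'B2') → true → 6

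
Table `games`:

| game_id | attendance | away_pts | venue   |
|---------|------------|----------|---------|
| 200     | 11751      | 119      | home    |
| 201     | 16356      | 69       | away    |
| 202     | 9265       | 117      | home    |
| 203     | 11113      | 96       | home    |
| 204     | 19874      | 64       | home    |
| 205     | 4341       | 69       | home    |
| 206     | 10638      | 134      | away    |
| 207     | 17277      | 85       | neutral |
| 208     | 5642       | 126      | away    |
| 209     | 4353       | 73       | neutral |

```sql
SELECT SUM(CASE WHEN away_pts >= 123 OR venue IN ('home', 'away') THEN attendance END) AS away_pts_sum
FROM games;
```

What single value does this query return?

88980

game_id=200: ✓ → 11751
game_id=201: ✓ → 16356
game_id=202: ✓ → 9265
game_id=203: ✓ → 11113
game_id=204: ✓ → 19874
game_id=205: ✓ → 4341
game_id=206: ✓ → 10638
game_id=207: ✗
game_id=208: ✓ → 5642
game_id=209: ✗
away_pts_sum = 11751 + 16356 + 9265 + 11113 + 19874 + 4341 + 10638 + 5642 = 88980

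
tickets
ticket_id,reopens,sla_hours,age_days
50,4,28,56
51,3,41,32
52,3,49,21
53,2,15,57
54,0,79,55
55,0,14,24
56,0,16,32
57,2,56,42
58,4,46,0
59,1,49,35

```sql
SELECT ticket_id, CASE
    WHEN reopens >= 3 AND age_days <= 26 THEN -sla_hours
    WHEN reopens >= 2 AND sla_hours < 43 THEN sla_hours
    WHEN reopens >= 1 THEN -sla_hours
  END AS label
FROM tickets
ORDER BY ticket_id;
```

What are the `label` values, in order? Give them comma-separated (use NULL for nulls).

ticket_id=50: reopens >= 2 AND sla_hours < 43 → 28
ticket_id=51: reopens >= 2 AND sla_hours < 43 → 41
ticket_id=52: reopens >= 3 AND age_days <= 26 → -49
ticket_id=53: reopens >= 2 AND sla_hours < 43 → 15
ticket_id=54: (no match → NULL) → NULL
ticket_id=55: (no match → NULL) → NULL
ticket_id=56: (no match → NULL) → NULL
ticket_id=57: reopens >= 1 → -56
ticket_id=58: reopens >= 3 AND age_days <= 26 → -46
ticket_id=59: reopens >= 1 → -49

28, 41, -49, 15, NULL, NULL, NULL, -56, -46, -49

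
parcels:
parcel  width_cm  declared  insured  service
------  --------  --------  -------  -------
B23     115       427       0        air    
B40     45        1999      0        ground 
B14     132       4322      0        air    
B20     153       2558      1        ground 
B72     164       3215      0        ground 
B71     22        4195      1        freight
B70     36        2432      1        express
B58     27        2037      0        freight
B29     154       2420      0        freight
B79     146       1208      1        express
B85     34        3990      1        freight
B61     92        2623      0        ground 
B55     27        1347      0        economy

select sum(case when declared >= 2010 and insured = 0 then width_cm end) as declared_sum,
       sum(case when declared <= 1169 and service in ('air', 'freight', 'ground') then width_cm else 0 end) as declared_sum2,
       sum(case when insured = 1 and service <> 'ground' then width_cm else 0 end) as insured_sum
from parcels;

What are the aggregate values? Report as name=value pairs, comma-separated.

[declared_sum: declared >= 2010 and insured = 0]
parcel=B23: ✗
parcel=B40: ✗
parcel=B14: ✓ → 132
parcel=B20: ✗
parcel=B72: ✓ → 164
parcel=B71: ✗
parcel=B70: ✗
parcel=B58: ✓ → 27
parcel=B29: ✓ → 154
parcel=B79: ✗
parcel=B85: ✗
parcel=B61: ✓ → 92
parcel=B55: ✗
declared_sum = 132 + 164 + 27 + 154 + 92 = 569
—
[declared_sum2: declared <= 1169 and service in ('air', 'freight', 'ground')]
parcel=B23: ✓ → 115
parcel=B40: ✗
parcel=B14: ✗
parcel=B20: ✗
parcel=B72: ✗
parcel=B71: ✗
parcel=B70: ✗
parcel=B58: ✗
parcel=B29: ✗
parcel=B79: ✗
parcel=B85: ✗
parcel=B61: ✗
parcel=B55: ✗
declared_sum2 = 115
—
[insured_sum: insured = 1 and service <> 'ground']
parcel=B23: ✗
parcel=B40: ✗
parcel=B14: ✗
parcel=B20: ✗
parcel=B72: ✗
parcel=B71: ✓ → 22
parcel=B70: ✓ → 36
parcel=B58: ✗
parcel=B29: ✗
parcel=B79: ✓ → 146
parcel=B85: ✓ → 34
parcel=B61: ✗
parcel=B55: ✗
insured_sum = 22 + 36 + 146 + 34 = 238

declared_sum=569, declared_sum2=115, insured_sum=238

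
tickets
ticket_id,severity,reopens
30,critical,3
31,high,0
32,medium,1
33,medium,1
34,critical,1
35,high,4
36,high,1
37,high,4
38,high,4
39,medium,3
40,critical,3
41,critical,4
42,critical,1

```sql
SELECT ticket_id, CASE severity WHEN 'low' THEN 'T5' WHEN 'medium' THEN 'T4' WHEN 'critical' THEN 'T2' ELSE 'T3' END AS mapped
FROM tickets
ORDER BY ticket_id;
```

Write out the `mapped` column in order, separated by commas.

ticket_id=30: severity='critical' → T2
ticket_id=31: ELSE → T3
ticket_id=32: severity='medium' → T4
ticket_id=33: severity='medium' → T4
ticket_id=34: severity='critical' → T2
ticket_id=35: ELSE → T3
ticket_id=36: ELSE → T3
ticket_id=37: ELSE → T3
ticket_id=38: ELSE → T3
ticket_id=39: severity='medium' → T4
ticket_id=40: severity='critical' → T2
ticket_id=41: severity='critical' → T2
ticket_id=42: severity='critical' → T2

T2, T3, T4, T4, T2, T3, T3, T3, T3, T4, T2, T2, T2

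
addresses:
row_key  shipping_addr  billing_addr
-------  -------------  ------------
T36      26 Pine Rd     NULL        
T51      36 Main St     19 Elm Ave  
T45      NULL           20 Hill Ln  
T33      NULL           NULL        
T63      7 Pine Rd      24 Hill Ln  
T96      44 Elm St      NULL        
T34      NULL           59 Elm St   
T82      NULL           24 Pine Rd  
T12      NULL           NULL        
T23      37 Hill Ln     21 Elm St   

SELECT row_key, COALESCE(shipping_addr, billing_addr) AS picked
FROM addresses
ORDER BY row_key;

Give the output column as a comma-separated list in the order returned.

row_key=T12: shipping_addr=NULL, billing_addr=NULL (all NULL) → NULL
row_key=T23: shipping_addr=37 Hill Ln → 37 Hill Ln
row_key=T33: shipping_addr=NULL, billing_addr=NULL (all NULL) → NULL
row_key=T34: shipping_addr=NULL, billing_addr=59 Elm St → 59 Elm St
row_key=T36: shipping_addr=26 Pine Rd → 26 Pine Rd
row_key=T45: shipping_addr=NULL, billing_addr=20 Hill Ln → 20 Hill Ln
row_key=T51: shipping_addr=36 Main St → 36 Main St
row_key=T63: shipping_addr=7 Pine Rd → 7 Pine Rd
row_key=T82: shipping_addr=NULL, billing_addr=24 Pine Rd → 24 Pine Rd
row_key=T96: shipping_addr=44 Elm St → 44 Elm St

NULL, 37 Hill Ln, NULL, 59 Elm St, 26 Pine Rd, 20 Hill Ln, 36 Main St, 7 Pine Rd, 24 Pine Rd, 44 Elm St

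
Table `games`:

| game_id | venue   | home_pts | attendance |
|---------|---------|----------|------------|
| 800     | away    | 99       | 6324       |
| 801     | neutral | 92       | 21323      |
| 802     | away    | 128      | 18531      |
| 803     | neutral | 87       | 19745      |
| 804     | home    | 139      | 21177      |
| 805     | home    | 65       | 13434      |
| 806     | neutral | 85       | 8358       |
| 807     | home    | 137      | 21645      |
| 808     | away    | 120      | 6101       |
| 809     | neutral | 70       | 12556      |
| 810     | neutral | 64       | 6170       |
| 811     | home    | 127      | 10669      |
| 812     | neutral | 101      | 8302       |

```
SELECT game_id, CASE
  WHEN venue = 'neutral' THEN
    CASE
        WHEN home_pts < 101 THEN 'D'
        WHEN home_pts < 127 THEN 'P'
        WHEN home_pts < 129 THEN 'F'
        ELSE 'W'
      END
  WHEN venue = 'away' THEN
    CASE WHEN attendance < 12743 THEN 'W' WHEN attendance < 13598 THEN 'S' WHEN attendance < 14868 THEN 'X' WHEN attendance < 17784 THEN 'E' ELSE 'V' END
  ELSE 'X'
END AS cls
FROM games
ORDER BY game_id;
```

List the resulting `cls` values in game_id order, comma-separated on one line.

game_id=800: venue='away' → inner[attendance < 12743] → W
game_id=801: venue='neutral' → inner[home_pts < 101] → D
game_id=802: venue='away' → inner[ELSE] → V
game_id=803: venue='neutral' → inner[home_pts < 101] → D
game_id=804: venue='home' → outer ELSE → X
game_id=805: venue='home' → outer ELSE → X
game_id=806: venue='neutral' → inner[home_pts < 101] → D
game_id=807: venue='home' → outer ELSE → X
game_id=808: venue='away' → inner[attendance < 12743] → W
game_id=809: venue='neutral' → inner[home_pts < 101] → D
game_id=810: venue='neutral' → inner[home_pts < 101] → D
game_id=811: venue='home' → outer ELSE → X
game_id=812: venue='neutral' → inner[home_pts < 127] → P

W, D, V, D, X, X, D, X, W, D, D, X, P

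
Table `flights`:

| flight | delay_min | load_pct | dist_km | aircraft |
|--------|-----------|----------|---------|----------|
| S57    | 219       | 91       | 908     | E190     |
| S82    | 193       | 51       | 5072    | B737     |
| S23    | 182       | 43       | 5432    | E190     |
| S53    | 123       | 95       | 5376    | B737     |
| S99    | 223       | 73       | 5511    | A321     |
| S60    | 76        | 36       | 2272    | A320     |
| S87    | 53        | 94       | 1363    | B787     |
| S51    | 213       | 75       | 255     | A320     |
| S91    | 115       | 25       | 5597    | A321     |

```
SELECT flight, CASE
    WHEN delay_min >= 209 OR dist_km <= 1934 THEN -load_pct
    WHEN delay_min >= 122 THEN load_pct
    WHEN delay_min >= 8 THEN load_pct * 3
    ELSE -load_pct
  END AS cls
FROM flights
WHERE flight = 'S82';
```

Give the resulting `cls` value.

flight = S82: delay_min=193, load_pct=51, dist_km=5072, aircraft=B737.
delay_min >= 209 OR dist_km <= 1934 → false
delay_min >= 122 → true → 51

51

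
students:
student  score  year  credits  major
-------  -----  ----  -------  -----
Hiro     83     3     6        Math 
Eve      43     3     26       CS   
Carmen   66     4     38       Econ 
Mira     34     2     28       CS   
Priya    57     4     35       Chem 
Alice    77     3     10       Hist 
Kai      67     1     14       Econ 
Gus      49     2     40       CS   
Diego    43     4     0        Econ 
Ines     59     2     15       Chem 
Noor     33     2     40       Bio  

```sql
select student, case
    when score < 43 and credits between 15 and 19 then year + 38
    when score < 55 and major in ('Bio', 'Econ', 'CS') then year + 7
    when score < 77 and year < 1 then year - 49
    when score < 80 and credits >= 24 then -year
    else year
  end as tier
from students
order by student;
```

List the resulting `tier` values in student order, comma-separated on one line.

3, -4, 11, 10, 9, 3, 2, 1, 9, 9, -4

student=Alice: ELSE → 3
student=Carmen: score < 80 and credits >= 24 → -4
student=Diego: score < 55 and major in ('Bio', 'Econ', 'CS') → 11
student=Eve: score < 55 and major in ('Bio', 'Econ', 'CS') → 10
student=Gus: score < 55 and major in ('Bio', 'Econ', 'CS') → 9
student=Hiro: ELSE → 3
student=Ines: ELSE → 2
student=Kai: ELSE → 1
student=Mira: score < 55 and major in ('Bio', 'Econ', 'CS') → 9
student=Noor: score < 55 and major in ('Bio', 'Econ', 'CS') → 9
student=Priya: score < 80 and credits >= 24 → -4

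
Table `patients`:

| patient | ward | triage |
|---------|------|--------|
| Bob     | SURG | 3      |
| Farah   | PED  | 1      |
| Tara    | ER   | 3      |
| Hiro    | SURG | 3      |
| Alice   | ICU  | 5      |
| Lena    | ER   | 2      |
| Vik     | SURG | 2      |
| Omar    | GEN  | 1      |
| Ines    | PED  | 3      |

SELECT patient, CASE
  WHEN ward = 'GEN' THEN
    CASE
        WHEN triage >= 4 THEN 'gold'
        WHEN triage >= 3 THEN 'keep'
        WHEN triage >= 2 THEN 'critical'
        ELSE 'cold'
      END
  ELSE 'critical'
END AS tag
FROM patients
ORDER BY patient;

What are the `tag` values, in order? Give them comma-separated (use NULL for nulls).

patient=Alice: ward='ICU' → outer ELSE → critical
patient=Bob: ward='SURG' → outer ELSE → critical
patient=Farah: ward='PED' → outer ELSE → critical
patient=Hiro: ward='SURG' → outer ELSE → critical
patient=Ines: ward='PED' → outer ELSE → critical
patient=Lena: ward='ER' → outer ELSE → critical
patient=Omar: ward='GEN' → inner[ELSE] → cold
patient=Tara: ward='ER' → outer ELSE → critical
patient=Vik: ward='SURG' → outer ELSE → critical

critical, critical, critical, critical, critical, critical, cold, critical, critical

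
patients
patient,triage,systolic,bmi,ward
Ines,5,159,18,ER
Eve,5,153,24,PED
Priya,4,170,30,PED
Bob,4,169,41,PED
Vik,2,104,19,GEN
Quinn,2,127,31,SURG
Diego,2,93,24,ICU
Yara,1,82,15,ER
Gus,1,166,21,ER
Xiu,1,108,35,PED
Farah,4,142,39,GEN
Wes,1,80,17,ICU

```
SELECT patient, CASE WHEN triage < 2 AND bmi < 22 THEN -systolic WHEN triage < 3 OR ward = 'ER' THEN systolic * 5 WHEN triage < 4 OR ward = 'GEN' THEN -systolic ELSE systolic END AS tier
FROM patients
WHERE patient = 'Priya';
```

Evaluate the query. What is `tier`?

patient = Priya: triage=4, systolic=170, bmi=30, ward=PED.
triage < 2 AND bmi < 22 → false
triage < 3 OR ward = 'ER' → false
triage < 4 OR ward = 'GEN' → false
No prior WHEN matched → ELSE → 170

170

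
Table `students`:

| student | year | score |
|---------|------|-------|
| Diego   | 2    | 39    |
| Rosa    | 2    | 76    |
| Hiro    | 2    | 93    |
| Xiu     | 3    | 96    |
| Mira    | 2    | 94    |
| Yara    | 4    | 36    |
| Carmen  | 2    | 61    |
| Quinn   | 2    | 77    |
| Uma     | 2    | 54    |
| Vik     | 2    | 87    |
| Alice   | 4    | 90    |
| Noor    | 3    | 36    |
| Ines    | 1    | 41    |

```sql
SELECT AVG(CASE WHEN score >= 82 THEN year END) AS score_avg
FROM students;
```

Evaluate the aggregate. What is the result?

student=Diego: ✗
student=Rosa: ✗
student=Hiro: ✓ → 2
student=Xiu: ✓ → 3
student=Mira: ✓ → 2
student=Yara: ✗
student=Carmen: ✗
student=Quinn: ✗
student=Uma: ✗
student=Vik: ✓ → 2
student=Alice: ✓ → 4
student=Noor: ✗
student=Ines: ✗
score_avg = (2 + 3 + 2 + 2 + 4) / 5 = 2.6

2.6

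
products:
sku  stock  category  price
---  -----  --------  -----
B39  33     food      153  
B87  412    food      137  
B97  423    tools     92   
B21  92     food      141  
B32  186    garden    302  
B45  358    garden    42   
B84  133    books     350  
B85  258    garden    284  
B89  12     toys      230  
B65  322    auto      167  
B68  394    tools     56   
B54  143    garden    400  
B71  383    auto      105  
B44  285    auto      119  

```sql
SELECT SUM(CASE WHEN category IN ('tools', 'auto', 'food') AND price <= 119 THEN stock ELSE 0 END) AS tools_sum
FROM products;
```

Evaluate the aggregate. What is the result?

1485

sku=B39: ✗
sku=B87: ✗
sku=B97: ✓ → 423
sku=B21: ✗
sku=B32: ✗
sku=B45: ✗
sku=B84: ✗
sku=B85: ✗
sku=B89: ✗
sku=B65: ✗
sku=B68: ✓ → 394
sku=B54: ✗
sku=B71: ✓ → 383
sku=B44: ✓ → 285
tools_sum = 423 + 394 + 383 + 285 = 1485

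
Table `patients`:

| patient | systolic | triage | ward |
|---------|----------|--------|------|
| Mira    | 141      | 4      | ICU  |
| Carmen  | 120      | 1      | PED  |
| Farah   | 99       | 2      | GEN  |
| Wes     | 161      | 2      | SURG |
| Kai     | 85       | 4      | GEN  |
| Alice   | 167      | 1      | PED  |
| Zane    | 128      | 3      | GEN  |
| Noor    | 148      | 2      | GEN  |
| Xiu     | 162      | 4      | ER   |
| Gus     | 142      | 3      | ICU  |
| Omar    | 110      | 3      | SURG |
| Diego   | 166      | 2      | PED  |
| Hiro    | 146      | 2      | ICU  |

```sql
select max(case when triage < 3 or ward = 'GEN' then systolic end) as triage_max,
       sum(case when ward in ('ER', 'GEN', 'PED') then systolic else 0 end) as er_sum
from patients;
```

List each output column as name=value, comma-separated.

[triage_max: triage < 3 or ward = 'GEN']
patient=Mira: ✗
patient=Carmen: ✓ → 120
patient=Farah: ✓ → 99
patient=Wes: ✓ → 161
patient=Kai: ✓ → 85
patient=Alice: ✓ → 167
patient=Zane: ✓ → 128
patient=Noor: ✓ → 148
patient=Xiu: ✗
patient=Gus: ✗
patient=Omar: ✗
patient=Diego: ✓ → 166
patient=Hiro: ✓ → 146
triage_max = MAX(120, 99, 161, 85, 167, 128, 148, 166, 146) = 167
—
[er_sum: ward in ('ER', 'GEN', 'PED')]
patient=Mira: ✗
patient=Carmen: ✓ → 120
patient=Farah: ✓ → 99
patient=Wes: ✗
patient=Kai: ✓ → 85
patient=Alice: ✓ → 167
patient=Zane: ✓ → 128
patient=Noor: ✓ → 148
patient=Xiu: ✓ → 162
patient=Gus: ✗
patient=Omar: ✗
patient=Diego: ✓ → 166
patient=Hiro: ✗
er_sum = 120 + 99 + 85 + 167 + 128 + 148 + 162 + 166 = 1075

triage_max=167, er_sum=1075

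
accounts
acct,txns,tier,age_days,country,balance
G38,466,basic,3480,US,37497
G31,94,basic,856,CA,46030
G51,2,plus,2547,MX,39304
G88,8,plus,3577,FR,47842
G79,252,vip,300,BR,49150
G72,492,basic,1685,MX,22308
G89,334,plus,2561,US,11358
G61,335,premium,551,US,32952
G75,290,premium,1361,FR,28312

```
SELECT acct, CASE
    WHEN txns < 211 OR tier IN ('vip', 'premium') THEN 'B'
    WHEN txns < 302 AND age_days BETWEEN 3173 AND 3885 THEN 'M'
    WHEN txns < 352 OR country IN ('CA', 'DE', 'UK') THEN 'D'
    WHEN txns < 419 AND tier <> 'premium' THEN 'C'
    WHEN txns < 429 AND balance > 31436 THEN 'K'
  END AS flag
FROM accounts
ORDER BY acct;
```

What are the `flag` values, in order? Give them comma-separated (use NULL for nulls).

B, NULL, B, B, NULL, B, B, B, D

acct=G31: txns < 211 OR tier IN ('vip', 'premium') → B
acct=G38: (no match → NULL) → NULL
acct=G51: txns < 211 OR tier IN ('vip', 'premium') → B
acct=G61: txns < 211 OR tier IN ('vip', 'premium') → B
acct=G72: (no match → NULL) → NULL
acct=G75: txns < 211 OR tier IN ('vip', 'premium') → B
acct=G79: txns < 211 OR tier IN ('vip', 'premium') → B
acct=G88: txns < 211 OR tier IN ('vip', 'premium') → B
acct=G89: txns < 352 OR country IN ('CA', 'DE', 'UK') → D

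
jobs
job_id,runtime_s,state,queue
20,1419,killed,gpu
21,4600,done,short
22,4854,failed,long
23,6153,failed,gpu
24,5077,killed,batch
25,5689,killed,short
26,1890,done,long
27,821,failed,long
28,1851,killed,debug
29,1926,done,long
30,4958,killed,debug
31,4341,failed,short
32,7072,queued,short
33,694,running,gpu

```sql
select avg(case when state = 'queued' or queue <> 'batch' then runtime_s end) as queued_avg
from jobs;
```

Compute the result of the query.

job_id=20: ✓ → 1419
job_id=21: ✓ → 4600
job_id=22: ✓ → 4854
job_id=23: ✓ → 6153
job_id=24: ✗
job_id=25: ✓ → 5689
job_id=26: ✓ → 1890
job_id=27: ✓ → 821
job_id=28: ✓ → 1851
job_id=29: ✓ → 1926
job_id=30: ✓ → 4958
job_id=31: ✓ → 4341
job_id=32: ✓ → 7072
job_id=33: ✓ → 694
queued_avg = (1419 + 4600 + 4854 + 6153 + 5689 + 1890 + 821 + 1851 + 1926 + 4958 + 4341 + 7072 + 694) / 13 = 3559.0769230769

3559.0769230769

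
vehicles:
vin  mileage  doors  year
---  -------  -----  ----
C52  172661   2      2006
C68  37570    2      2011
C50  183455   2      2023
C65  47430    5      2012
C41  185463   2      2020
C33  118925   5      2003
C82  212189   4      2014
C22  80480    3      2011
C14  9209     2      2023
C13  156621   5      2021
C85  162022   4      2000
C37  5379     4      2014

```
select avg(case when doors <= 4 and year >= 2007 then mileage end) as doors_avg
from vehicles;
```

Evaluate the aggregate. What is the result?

101963.5714285714

vin=C52: ✗
vin=C68: ✓ → 37570
vin=C50: ✓ → 183455
vin=C65: ✗
vin=C41: ✓ → 185463
vin=C33: ✗
vin=C82: ✓ → 212189
vin=C22: ✓ → 80480
vin=C14: ✓ → 9209
vin=C13: ✗
vin=C85: ✗
vin=C37: ✓ → 5379
doors_avg = (37570 + 183455 + 185463 + 212189 + 80480 + 9209 + 5379) / 7 = 101963.5714285714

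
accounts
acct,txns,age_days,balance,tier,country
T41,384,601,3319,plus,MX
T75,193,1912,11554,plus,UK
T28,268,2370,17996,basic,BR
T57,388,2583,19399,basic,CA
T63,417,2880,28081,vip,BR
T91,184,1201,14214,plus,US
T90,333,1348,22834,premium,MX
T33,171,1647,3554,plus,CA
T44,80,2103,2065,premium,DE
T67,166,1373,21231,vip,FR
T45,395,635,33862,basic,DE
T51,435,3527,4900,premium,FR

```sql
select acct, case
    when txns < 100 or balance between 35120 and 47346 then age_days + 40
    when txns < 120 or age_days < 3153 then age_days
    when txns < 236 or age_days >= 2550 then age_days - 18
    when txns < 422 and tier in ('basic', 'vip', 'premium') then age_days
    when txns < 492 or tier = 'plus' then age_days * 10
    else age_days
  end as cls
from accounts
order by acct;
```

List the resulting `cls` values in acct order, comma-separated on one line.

acct=T28: txns < 120 or age_days < 3153 → 2370
acct=T33: txns < 120 or age_days < 3153 → 1647
acct=T41: txns < 120 or age_days < 3153 → 601
acct=T44: txns < 100 or balance between 35120 and 47346 → 2143
acct=T45: txns < 120 or age_days < 3153 → 635
acct=T51: txns < 236 or age_days >= 2550 → 3509
acct=T57: txns < 120 or age_days < 3153 → 2583
acct=T63: txns < 120 or age_days < 3153 → 2880
acct=T67: txns < 120 or age_days < 3153 → 1373
acct=T75: txns < 120 or age_days < 3153 → 1912
acct=T90: txns < 120 or age_days < 3153 → 1348
acct=T91: txns < 120 or age_days < 3153 → 1201

2370, 1647, 601, 2143, 635, 3509, 2583, 2880, 1373, 1912, 1348, 1201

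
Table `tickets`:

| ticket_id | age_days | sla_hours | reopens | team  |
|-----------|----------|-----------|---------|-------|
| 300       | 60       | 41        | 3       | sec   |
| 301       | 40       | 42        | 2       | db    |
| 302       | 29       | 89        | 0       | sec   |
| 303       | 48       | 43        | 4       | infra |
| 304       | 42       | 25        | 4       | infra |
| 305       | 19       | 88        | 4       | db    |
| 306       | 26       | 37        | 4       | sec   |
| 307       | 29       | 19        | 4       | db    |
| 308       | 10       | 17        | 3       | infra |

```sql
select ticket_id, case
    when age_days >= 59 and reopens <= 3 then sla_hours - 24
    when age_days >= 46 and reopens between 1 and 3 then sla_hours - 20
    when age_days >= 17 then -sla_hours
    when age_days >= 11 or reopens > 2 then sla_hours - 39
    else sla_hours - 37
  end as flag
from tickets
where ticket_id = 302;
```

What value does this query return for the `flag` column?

ticket_id = 302: age_days=29, sla_hours=89, reopens=0, team=sec.
age_days >= 59 and reopens <= 3 → false
age_days >= 46 and reopens between 1 and 3 → false
age_days >= 17 → true → -89

-89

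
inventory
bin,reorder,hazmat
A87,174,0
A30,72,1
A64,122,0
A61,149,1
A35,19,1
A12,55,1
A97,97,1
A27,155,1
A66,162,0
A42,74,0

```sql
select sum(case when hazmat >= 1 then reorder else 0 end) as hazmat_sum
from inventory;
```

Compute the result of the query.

547

bin=A87: ✗
bin=A30: ✓ → 72
bin=A64: ✗
bin=A61: ✓ → 149
bin=A35: ✓ → 19
bin=A12: ✓ → 55
bin=A97: ✓ → 97
bin=A27: ✓ → 155
bin=A66: ✗
bin=A42: ✗
hazmat_sum = 72 + 149 + 19 + 55 + 97 + 155 = 547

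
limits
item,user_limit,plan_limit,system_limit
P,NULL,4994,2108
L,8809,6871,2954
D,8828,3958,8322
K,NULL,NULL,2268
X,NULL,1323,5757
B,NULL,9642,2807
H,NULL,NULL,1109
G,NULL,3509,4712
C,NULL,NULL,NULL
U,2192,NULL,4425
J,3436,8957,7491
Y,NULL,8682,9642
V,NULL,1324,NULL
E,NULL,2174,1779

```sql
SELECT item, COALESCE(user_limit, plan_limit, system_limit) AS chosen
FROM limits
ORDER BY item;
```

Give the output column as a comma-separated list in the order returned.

9642, NULL, 8828, 2174, 3509, 1109, 3436, 2268, 8809, 4994, 2192, 1324, 1323, 8682

item=B: user_limit=NULL, plan_limit=9642 → 9642
item=C: user_limit=NULL, plan_limit=NULL, system_limit=NULL (all NULL) → NULL
item=D: user_limit=8828 → 8828
item=E: user_limit=NULL, plan_limit=2174 → 2174
item=G: user_limit=NULL, plan_limit=3509 → 3509
item=H: user_limit=NULL, plan_limit=NULL, system_limit=1109 → 1109
item=J: user_limit=3436 → 3436
item=K: user_limit=NULL, plan_limit=NULL, system_limit=2268 → 2268
item=L: user_limit=8809 → 8809
item=P: user_limit=NULL, plan_limit=4994 → 4994
item=U: user_limit=2192 → 2192
item=V: user_limit=NULL, plan_limit=1324 → 1324
item=X: user_limit=NULL, plan_limit=1323 → 1323
item=Y: user_limit=NULL, plan_limit=8682 → 8682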